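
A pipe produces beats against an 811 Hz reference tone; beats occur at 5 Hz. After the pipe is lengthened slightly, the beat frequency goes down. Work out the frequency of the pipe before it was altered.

816 Hz

|f − 811| = 5, so the pipe was at either 806 Hz or 816 Hz.
A longer pipe has a lower fundamental; the adjustment lowers the pipe's frequency.
The beat rate fell, so the adjustment moved the pipe toward 811 Hz — it must have started above the reference.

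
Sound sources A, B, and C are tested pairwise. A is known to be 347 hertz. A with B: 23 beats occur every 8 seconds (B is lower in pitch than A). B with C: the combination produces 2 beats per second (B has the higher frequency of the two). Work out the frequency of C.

A–B: Beat frequency = 23/8 = 2.875 Hz.
B is below A, so f_B = 347 − 2.875 = 344.125 Hz.
C is below B, so f_C = 344.125 − 2 = 342.125 Hz.

342.125 Hz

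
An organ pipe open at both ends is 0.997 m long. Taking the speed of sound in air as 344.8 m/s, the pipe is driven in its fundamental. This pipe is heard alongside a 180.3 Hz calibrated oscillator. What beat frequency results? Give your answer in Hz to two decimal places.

Open pipe: f_n = n·v/(2L) = 1·344.8/(2·0.997) = 172.9188 Hz.
f_beat = |172.9188 − 180.3| = 7.38 Hz.

7.38 Hz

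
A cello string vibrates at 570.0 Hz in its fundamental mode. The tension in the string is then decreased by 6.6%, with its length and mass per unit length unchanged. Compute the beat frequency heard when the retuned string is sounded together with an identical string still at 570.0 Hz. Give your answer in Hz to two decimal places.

19.13 Hz

For a string, f ∝ √T, so the new frequency is 570.0·√0.934 = 550.8689 Hz.
f_beat = |550.8689 − 570.0| = 19.13 Hz.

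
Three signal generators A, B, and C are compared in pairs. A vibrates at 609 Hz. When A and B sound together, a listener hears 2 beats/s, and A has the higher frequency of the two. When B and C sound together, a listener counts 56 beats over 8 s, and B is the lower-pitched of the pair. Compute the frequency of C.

B is below A, so f_B = 609 − 2 = 607 Hz.
B–C: Beat frequency = 56/8 = 7 Hz.
C is above B, so f_C = 607 + 7 = 614 Hz.

614 Hz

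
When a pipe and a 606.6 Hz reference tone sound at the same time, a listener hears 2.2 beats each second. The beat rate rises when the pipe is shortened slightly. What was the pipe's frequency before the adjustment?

608.8 Hz

|f − 606.6| = 2.2, so the pipe was at either 604.4 Hz or 608.8 Hz.
A shorter pipe has a higher fundamental; the adjustment raises the pipe's frequency.
The beat rate rose, so the adjustment moved the pipe further from 606.6 Hz — it was already above the reference.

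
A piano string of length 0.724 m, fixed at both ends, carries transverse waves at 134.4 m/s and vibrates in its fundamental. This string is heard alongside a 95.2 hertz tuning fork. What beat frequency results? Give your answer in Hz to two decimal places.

For a string fixed at both ends, f_n = n·v/(2L) = 1·134.4/(2·0.724) = 92.8177 Hz.
f_beat = |92.8177 − 95.2| = 2.38 Hz.

2.38 Hz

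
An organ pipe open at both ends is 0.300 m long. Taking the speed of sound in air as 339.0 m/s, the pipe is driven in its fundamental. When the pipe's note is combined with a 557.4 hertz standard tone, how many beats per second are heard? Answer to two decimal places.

7.60 Hz

Open pipe: f_n = n·v/(2L) = 1·339.0/(2·0.300) = 565.0000 Hz.
f_beat = |565.0000 − 557.4| = 7.60 Hz.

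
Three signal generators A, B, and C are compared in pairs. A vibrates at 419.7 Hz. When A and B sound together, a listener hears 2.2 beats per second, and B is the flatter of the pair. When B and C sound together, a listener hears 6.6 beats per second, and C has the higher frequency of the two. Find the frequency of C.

424.1 Hz

B is below A, so f_B = 419.7 − 2.2 = 417.5 Hz.
C is above B, so f_C = 417.5 + 6.6 = 424.1 Hz.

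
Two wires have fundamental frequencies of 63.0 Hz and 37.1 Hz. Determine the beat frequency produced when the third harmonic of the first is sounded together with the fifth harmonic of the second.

Third harmonic of the first: 3·63.0 = 189.0 Hz.
Fifth harmonic of the second: 5·37.1 = 185.5 Hz.
f_beat = |189.0 − 185.5| = 3.5 Hz.

3.5 Hz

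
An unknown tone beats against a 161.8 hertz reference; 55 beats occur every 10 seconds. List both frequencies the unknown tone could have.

156.3 Hz or 167.3 Hz

Beat frequency = 55/10 = 5.5 Hz.
|f − 161.8| = 5.5, so f = 161.8 ± 5.5.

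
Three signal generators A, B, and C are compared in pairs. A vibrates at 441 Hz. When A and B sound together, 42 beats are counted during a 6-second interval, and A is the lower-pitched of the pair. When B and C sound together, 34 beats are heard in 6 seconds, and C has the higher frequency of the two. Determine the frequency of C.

453.6667 Hz

A–B: Beat frequency = 42/6 = 7 Hz.
B is above A, so f_B = 441 + 7 = 448 Hz.
B–C: Beat frequency = 34/6 = 5.6667 Hz.
C is above B, so f_C = 448 + 5.6667 = 453.6667 Hz.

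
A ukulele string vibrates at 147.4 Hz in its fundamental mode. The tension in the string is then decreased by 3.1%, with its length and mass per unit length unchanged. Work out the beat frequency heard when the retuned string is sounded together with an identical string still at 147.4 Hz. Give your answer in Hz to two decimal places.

For a string, f ∝ √T, so the new frequency is 147.4·√0.969 = 145.0973 Hz.
f_beat = |145.0973 − 147.4| = 2.30 Hz.

2.30 Hz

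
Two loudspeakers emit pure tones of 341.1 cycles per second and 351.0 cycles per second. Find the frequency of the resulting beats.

Beats arise from superposition of two nearby frequencies; the beat rate is |f₁ − f₂|.
|341.1 − 351.0| = 9.9 Hz.

9.9 Hz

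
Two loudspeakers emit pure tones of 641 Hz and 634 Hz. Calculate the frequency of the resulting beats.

7 Hz

Beats arise from superposition of two nearby frequencies; the beat rate is |f₁ − f₂|.
|641 − 634| = 7 Hz.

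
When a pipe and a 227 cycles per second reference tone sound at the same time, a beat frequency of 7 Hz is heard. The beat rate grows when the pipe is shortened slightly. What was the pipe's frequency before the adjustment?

|f − 227| = 7, so the pipe was at either 220 Hz or 234 Hz.
A shorter pipe has a higher fundamental; the adjustment raises the pipe's frequency.
The beat rate rose, so the adjustment moved the pipe further from 227 Hz — it was already above the reference.

234 Hz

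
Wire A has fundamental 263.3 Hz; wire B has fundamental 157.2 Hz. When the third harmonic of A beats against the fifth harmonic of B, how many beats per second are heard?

3.9 Hz

Third harmonic of the first: 3·263.3 = 789.9 Hz.
Fifth harmonic of the second: 5·157.2 = 786.0 Hz.
f_beat = |789.9 − 786.0| = 3.9 Hz.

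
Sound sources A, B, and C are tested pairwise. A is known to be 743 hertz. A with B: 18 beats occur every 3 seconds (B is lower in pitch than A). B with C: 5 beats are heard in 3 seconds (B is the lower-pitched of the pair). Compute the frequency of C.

A–B: Beat frequency = 18/3 = 6 Hz.
B is below A, so f_B = 743 − 6 = 737 Hz.
B–C: Beat frequency = 5/3 = 1.6667 Hz.
C is above B, so f_C = 737 + 1.6667 = 738.6667 Hz.

738.6667 Hz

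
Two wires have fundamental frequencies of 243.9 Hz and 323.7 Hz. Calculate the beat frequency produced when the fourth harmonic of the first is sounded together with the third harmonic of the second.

4.5 Hz

Fourth harmonic of the first: 4·243.9 = 975.6 Hz.
Third harmonic of the second: 3·323.7 = 971.1 Hz.
f_beat = |975.6 − 971.1| = 4.5 Hz.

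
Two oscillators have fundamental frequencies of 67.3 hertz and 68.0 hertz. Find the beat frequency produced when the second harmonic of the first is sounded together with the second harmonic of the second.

Second harmonic of the first: 2·67.3 = 134.6 Hz.
Second harmonic of the second: 2·68.0 = 136.0 Hz.
f_beat = |134.6 − 136.0| = 1.4 Hz.

1.4 Hz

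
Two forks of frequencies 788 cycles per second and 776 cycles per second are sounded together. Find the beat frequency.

12 Hz

The beat frequency equals the magnitude of the frequency difference.
|788 − 776| = 12 Hz.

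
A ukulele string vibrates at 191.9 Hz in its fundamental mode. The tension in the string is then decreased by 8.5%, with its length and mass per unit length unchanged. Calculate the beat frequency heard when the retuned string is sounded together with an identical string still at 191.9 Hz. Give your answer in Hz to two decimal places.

For a string, f ∝ √T, so the new frequency is 191.9·√0.915 = 183.5632 Hz.
f_beat = |183.5632 − 191.9| = 8.34 Hz.

8.34 Hz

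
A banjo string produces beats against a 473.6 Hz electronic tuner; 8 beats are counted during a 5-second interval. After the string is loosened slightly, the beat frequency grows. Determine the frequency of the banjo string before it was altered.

472 Hz

Beat frequency = 8/5 = 1.6 Hz.
|f − 473.6| = 1.6, so the banjo string was at either 472 Hz or 475.2 Hz.
Reducing tension lowers a string's frequency; the adjustment lowers the banjo string's frequency.
The beat rate rose, so the adjustment moved the banjo string further from 473.6 Hz — it was already below the reference.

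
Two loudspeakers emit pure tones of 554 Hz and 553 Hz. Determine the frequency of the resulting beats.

1 Hz

Beats arise from superposition of two nearby frequencies; the beat rate is |f₁ − f₂|.
|554 − 553| = 1 Hz.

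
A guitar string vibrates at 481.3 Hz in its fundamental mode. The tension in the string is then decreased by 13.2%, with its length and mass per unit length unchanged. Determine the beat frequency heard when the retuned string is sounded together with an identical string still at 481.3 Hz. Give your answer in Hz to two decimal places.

32.89 Hz

For a string, f ∝ √T, so the new frequency is 481.3·√0.868 = 448.4104 Hz.
f_beat = |448.4104 − 481.3| = 32.89 Hz.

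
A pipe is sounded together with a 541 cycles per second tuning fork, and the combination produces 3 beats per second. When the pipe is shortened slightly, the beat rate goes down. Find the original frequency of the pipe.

|f − 541| = 3, so the pipe was at either 538 Hz or 544 Hz.
A shorter pipe has a higher fundamental; the adjustment raises the pipe's frequency.
The beat rate fell, so the adjustment moved the pipe toward 541 Hz — it must have started below the reference.

538 Hz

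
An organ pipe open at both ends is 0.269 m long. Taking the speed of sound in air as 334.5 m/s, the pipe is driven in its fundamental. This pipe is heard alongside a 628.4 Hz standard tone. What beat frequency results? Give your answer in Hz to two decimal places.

Open pipe: f_n = n·v/(2L) = 1·334.5/(2·0.269) = 621.7472 Hz.
f_beat = |621.7472 − 628.4| = 6.65 Hz.

6.65 Hz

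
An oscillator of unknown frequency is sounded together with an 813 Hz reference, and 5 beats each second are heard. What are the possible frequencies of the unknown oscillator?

|f − 813| = 5, so f = 813 ± 5.

808 Hz or 818 Hz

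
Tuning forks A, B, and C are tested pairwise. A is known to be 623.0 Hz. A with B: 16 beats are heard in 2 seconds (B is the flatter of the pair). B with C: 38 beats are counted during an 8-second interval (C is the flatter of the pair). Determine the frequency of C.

A–B: Beat frequency = 16/2 = 8 Hz.
B is below A, so f_B = 623.0 − 8 = 615 Hz.
B–C: Beat frequency = 38/8 = 4.75 Hz.
C is below B, so f_C = 615 − 4.75 = 610.25 Hz.

610.25 Hz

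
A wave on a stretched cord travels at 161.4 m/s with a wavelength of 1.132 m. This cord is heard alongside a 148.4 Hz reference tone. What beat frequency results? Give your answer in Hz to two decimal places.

5.82 Hz

Source frequency f = v/λ = 161.4/1.132 = 142.5795 Hz.
f_beat = |142.5795 − 148.4| = 5.82 Hz.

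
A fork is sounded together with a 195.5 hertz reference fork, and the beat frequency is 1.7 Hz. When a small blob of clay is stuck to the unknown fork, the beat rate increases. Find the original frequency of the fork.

193.8 Hz

|f − 195.5| = 1.7, so the fork was at either 193.8 Hz or 197.2 Hz.
Adding mass to a fork lowers its frequency; the adjustment lowers the fork's frequency.
The beat rate rose, so the adjustment moved the fork further from 195.5 Hz — it was already below the reference.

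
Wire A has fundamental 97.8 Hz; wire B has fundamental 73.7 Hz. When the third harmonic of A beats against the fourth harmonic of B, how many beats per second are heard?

Third harmonic of the first: 3·97.8 = 293.4 Hz.
Fourth harmonic of the second: 4·73.7 = 294.8 Hz.
f_beat = |293.4 − 294.8| = 1.4 Hz.

1.4 Hz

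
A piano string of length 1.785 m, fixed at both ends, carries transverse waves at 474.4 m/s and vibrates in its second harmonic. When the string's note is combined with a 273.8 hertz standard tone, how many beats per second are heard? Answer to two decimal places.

For a string fixed at both ends, f_n = n·v/(2L) = 2·474.4/(2·1.785) = 265.7703 Hz.
f_beat = |265.7703 − 273.8| = 8.03 Hz.

8.03 Hz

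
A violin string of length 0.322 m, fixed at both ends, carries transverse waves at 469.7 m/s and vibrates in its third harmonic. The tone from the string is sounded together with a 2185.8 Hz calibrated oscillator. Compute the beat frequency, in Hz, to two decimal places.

For a string fixed at both ends, f_n = n·v/(2L) = 3·469.7/(2·0.322) = 2188.0435 Hz.
f_beat = |2188.0435 − 2185.8| = 2.24 Hz.

2.24 Hz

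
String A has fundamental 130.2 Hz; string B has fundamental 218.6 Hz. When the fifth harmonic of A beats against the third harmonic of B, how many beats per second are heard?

Fifth harmonic of the first: 5·130.2 = 651.0 Hz.
Third harmonic of the second: 3·218.6 = 655.8 Hz.
f_beat = |651.0 − 655.8| = 4.8 Hz.

4.8 Hz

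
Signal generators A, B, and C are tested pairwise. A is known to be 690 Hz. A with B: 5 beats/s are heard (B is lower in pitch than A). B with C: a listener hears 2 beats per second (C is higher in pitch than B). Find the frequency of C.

687 Hz

B is below A, so f_B = 690 − 5 = 685 Hz.
C is above B, so f_C = 685 + 2 = 687 Hz.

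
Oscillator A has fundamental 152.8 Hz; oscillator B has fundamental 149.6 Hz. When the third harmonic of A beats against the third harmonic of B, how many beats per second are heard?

9.6 Hz

Third harmonic of the first: 3·152.8 = 458.4 Hz.
Third harmonic of the second: 3·149.6 = 448.8 Hz.
f_beat = |458.4 − 448.8| = 9.6 Hz.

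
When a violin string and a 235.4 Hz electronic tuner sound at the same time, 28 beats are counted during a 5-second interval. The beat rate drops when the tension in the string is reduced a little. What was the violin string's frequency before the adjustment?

241 Hz

Beat frequency = 28/5 = 5.6 Hz.
|f − 235.4| = 5.6, so the violin string was at either 229.8 Hz or 241 Hz.
Lower tension means lower frequency; the adjustment lowers the violin string's frequency.
The beat rate fell, so the adjustment moved the violin string toward 235.4 Hz — it must have started above the reference.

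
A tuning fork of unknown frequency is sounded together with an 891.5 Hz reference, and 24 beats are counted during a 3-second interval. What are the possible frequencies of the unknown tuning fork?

883.5 Hz or 899.5 Hz

Beat frequency = 24/3 = 8 Hz.
|f − 891.5| = 8, so f = 891.5 ± 8.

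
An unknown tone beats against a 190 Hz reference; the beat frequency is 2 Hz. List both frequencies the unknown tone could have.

|f − 190| = 2, so f = 190 ± 2.

188 Hz or 192 Hz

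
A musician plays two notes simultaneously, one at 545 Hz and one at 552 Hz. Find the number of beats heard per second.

f_beat = |f₁ − f₂|.
|545 − 552| = 7 Hz.

7 Hz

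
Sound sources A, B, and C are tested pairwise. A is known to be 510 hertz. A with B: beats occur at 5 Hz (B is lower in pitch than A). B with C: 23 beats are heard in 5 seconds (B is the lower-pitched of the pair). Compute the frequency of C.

B is below A, so f_B = 510 − 5 = 505 Hz.
B–C: Beat frequency = 23/5 = 4.6 Hz.
C is above B, so f_C = 505 + 4.6 = 509.6 Hz.

509.6 Hz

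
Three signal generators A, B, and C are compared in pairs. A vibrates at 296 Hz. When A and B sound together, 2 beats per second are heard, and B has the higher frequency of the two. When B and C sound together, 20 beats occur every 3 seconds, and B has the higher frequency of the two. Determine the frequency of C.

291.3333 Hz

B is above A, so f_B = 296 + 2 = 298 Hz.
B–C: Beat frequency = 20/3 = 6.6667 Hz.
C is below B, so f_C = 298 − 6.6667 = 291.3333 Hz.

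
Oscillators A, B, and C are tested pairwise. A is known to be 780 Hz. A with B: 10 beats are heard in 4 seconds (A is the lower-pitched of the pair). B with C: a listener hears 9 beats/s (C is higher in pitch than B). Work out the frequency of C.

791.5 Hz

A–B: Beat frequency = 10/4 = 2.5 Hz.
B is above A, so f_B = 780 + 2.5 = 782.5 Hz.
C is above B, so f_C = 782.5 + 9 = 791.5 Hz.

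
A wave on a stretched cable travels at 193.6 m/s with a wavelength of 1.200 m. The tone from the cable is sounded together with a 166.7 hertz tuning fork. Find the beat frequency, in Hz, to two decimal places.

Source frequency f = v/λ = 193.6/1.200 = 161.3333 Hz.
f_beat = |161.3333 − 166.7| = 5.37 Hz.

5.37 Hz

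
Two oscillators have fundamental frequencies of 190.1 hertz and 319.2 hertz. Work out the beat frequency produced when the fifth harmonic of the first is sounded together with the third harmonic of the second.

Fifth harmonic of the first: 5·190.1 = 950.5 Hz.
Third harmonic of the second: 3·319.2 = 957.6 Hz.
f_beat = |950.5 − 957.6| = 7.1 Hz.

7.1 Hz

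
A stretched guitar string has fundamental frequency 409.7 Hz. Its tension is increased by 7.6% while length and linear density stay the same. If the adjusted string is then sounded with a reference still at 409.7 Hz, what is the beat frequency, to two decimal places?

15.28 Hz

For a string, f ∝ √T, so the new frequency is 409.7·√1.076 = 424.9835 Hz.
f_beat = |424.9835 − 409.7| = 15.28 Hz.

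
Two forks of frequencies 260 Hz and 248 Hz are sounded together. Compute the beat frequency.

f_beat = |f₁ − f₂|.
|260 − 248| = 12 Hz.

12 Hz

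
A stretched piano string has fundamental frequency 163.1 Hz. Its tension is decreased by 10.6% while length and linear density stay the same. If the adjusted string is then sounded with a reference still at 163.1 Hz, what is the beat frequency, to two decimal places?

For a string, f ∝ √T, so the new frequency is 163.1·√0.894 = 154.2136 Hz.
f_beat = |154.2136 − 163.1| = 8.89 Hz.

8.89 Hz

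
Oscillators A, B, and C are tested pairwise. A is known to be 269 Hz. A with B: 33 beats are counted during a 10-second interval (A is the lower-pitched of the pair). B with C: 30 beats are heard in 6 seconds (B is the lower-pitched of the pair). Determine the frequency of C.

277.3 Hz

A–B: Beat frequency = 33/10 = 3.3 Hz.
B is above A, so f_B = 269 + 3.3 = 272.3 Hz.
B–C: Beat frequency = 30/6 = 5 Hz.
C is above B, so f_C = 272.3 + 5 = 277.3 Hz.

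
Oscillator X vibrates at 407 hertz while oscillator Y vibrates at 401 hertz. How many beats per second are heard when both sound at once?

6 Hz

The beat frequency equals the magnitude of the frequency difference.
|407 − 401| = 6 Hz.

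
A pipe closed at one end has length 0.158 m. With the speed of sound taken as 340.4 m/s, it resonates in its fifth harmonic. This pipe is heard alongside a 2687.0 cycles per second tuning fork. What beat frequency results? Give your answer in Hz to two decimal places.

6.04 Hz

Closed pipe (odd harmonics): f_n = n·v/(4L) = 5·340.4/(4·0.158) = 2693.0380 Hz.
f_beat = |2693.0380 − 2687.0| = 6.04 Hz.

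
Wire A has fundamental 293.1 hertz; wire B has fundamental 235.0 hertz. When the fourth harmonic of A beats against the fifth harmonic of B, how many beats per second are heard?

Fourth harmonic of the first: 4·293.1 = 1172.4 Hz.
Fifth harmonic of the second: 5·235.0 = 1175.0 Hz.
f_beat = |1172.4 − 1175.0| = 2.6 Hz.

2.6 Hz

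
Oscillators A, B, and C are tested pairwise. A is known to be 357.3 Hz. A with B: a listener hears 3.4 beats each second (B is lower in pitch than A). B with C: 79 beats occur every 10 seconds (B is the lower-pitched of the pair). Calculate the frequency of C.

B is below A, so f_B = 357.3 − 3.4 = 353.9 Hz.
B–C: Beat frequency = 79/10 = 7.9 Hz.
C is above B, so f_C = 353.9 + 7.9 = 361.8 Hz.

361.8 Hz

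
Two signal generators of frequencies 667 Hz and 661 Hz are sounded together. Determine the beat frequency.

f_beat = |f₁ − f₂|.
|667 − 661| = 6 Hz.

6 Hz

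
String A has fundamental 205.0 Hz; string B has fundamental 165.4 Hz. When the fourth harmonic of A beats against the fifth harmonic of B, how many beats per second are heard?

7.0 Hz

Fourth harmonic of the first: 4·205.0 = 820.0 Hz.
Fifth harmonic of the second: 5·165.4 = 827.0 Hz.
f_beat = |820.0 − 827.0| = 7.0 Hz.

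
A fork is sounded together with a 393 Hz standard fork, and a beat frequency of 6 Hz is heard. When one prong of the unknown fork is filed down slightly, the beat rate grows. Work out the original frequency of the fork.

|f − 393| = 6, so the fork was at either 387 Hz or 399 Hz.
Filing a prong removes mass and raises the fork's frequency; the adjustment raises the fork's frequency.
The beat rate rose, so the adjustment moved the fork further from 393 Hz — it was already above the reference.

399 Hz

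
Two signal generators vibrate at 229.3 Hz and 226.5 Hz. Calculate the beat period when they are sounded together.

f_beat = |229.3 − 226.5| = 2.8 Hz.
Beat period T = 1 / f_beat = 1 / 2.8 s.

0.357 s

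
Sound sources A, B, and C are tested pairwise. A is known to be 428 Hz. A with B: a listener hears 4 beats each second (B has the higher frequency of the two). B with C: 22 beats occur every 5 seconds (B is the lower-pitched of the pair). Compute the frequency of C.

B is above A, so f_B = 428 + 4 = 432 Hz.
B–C: Beat frequency = 22/5 = 4.4 Hz.
C is above B, so f_C = 432 + 4.4 = 436.4 Hz.

436.4 Hz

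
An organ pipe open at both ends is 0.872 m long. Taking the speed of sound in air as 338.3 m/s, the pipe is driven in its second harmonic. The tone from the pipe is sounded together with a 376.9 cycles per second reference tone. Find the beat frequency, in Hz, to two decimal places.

Open pipe: f_n = n·v/(2L) = 2·338.3/(2·0.872) = 387.9587 Hz.
f_beat = |387.9587 − 376.9| = 11.06 Hz.

11.06 Hz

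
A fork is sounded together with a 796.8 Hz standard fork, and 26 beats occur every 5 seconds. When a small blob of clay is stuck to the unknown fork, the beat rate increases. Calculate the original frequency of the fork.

Beat frequency = 26/5 = 5.2 Hz.
|f − 796.8| = 5.2, so the fork was at either 791.6 Hz or 802 Hz.
Adding mass to a fork lowers its frequency; the adjustment lowers the fork's frequency.
The beat rate rose, so the adjustment moved the fork further from 796.8 Hz — it was already below the reference.

791.6 Hz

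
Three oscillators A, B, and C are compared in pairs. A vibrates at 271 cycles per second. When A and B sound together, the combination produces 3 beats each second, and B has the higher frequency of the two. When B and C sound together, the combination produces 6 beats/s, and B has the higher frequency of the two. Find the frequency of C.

B is above A, so f_B = 271 + 3 = 274 Hz.
C is below B, so f_C = 274 − 6 = 268 Hz.

268 Hz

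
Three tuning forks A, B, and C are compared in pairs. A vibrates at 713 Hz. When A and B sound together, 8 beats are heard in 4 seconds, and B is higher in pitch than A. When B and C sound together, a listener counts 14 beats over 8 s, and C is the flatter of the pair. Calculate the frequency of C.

A–B: Beat frequency = 8/4 = 2 Hz.
B is above A, so f_B = 713 + 2 = 715 Hz.
B–C: Beat frequency = 14/8 = 1.75 Hz.
C is below B, so f_C = 715 − 1.75 = 713.25 Hz.

713.25 Hz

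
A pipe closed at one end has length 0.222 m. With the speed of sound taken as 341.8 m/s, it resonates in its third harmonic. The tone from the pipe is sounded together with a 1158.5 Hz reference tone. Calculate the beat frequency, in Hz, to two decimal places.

3.77 Hz

Closed pipe (odd harmonics): f_n = n·v/(4L) = 3·341.8/(4·0.222) = 1154.7297 Hz.
f_beat = |1154.7297 − 1158.5| = 3.77 Hz.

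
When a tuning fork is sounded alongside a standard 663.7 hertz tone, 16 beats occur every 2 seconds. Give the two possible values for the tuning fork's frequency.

Beat frequency = 16/2 = 8 Hz.
|f − 663.7| = 8, so f = 663.7 ± 8.

655.7 Hz or 671.7 Hz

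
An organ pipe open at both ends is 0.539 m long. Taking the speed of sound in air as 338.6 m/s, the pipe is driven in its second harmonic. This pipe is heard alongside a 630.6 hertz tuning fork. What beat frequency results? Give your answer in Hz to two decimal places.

2.40 Hz

Open pipe: f_n = n·v/(2L) = 2·338.6/(2·0.539) = 628.2004 Hz.
f_beat = |628.2004 − 630.6| = 2.40 Hz.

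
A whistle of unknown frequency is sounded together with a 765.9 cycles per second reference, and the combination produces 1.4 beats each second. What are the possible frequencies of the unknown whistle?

|f − 765.9| = 1.4, so f = 765.9 ± 1.4.

764.5 Hz or 767.3 Hz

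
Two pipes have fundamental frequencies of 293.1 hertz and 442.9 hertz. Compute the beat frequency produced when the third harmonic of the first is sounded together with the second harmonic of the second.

Third harmonic of the first: 3·293.1 = 879.3 Hz.
Second harmonic of the second: 2·442.9 = 885.8 Hz.
f_beat = |879.3 − 885.8| = 6.5 Hz.

6.5 Hz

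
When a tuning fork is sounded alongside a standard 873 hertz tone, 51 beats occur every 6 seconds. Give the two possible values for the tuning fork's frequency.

Beat frequency = 51/6 = 8.5 Hz.
|f − 873| = 8.5, so f = 873 ± 8.5.

864.5 Hz or 881.5 Hz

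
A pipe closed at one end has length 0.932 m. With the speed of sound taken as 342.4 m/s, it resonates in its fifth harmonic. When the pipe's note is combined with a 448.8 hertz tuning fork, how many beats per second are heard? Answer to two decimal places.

Closed pipe (odd harmonics): f_n = n·v/(4L) = 5·342.4/(4·0.932) = 459.2275 Hz.
f_beat = |459.2275 − 448.8| = 10.43 Hz.

10.43 Hz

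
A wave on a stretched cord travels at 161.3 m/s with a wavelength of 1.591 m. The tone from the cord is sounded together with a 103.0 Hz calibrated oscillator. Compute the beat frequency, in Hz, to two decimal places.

Source frequency f = v/λ = 161.3/1.591 = 101.3828 Hz.
f_beat = |101.3828 − 103.0| = 1.62 Hz.

1.62 Hz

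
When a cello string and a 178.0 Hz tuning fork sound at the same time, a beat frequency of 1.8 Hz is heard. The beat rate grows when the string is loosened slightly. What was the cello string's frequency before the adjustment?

|f − 178.0| = 1.8, so the cello string was at either 176.2 Hz or 179.8 Hz.
Reducing tension lowers a string's frequency; the adjustment lowers the cello string's frequency.
The beat rate rose, so the adjustment moved the cello string further from 178.0 Hz — it was already below the reference.

176.2 Hz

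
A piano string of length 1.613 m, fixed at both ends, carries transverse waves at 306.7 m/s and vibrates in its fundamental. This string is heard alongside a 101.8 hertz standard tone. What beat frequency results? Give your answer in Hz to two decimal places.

6.73 Hz

For a string fixed at both ends, f_n = n·v/(2L) = 1·306.7/(2·1.613) = 95.0713 Hz.
f_beat = |95.0713 − 101.8| = 6.73 Hz.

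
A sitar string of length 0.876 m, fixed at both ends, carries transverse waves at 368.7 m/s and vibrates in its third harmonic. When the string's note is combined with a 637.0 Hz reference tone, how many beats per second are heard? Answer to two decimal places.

5.66 Hz

For a string fixed at both ends, f_n = n·v/(2L) = 3·368.7/(2·0.876) = 631.3356 Hz.
f_beat = |631.3356 − 637.0| = 5.66 Hz.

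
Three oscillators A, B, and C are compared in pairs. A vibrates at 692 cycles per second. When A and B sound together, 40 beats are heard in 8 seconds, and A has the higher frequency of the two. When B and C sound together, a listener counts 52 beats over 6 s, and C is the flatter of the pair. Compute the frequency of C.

A–B: Beat frequency = 40/8 = 5 Hz.
B is below A, so f_B = 692 − 5 = 687 Hz.
B–C: Beat frequency = 52/6 = 8.6667 Hz.
C is below B, so f_C = 687 − 8.6667 = 678.3333 Hz.

678.3333 Hz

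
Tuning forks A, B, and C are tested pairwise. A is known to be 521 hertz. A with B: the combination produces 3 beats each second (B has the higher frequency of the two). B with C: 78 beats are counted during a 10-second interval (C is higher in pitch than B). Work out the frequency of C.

B is above A, so f_B = 521 + 3 = 524 Hz.
B–C: Beat frequency = 78/10 = 7.8 Hz.
C is above B, so f_C = 524 + 7.8 = 531.8 Hz.

531.8 Hz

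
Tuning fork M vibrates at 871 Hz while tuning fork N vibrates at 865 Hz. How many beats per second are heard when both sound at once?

f_beat = |f₁ − f₂|.
|871 − 865| = 6 Hz.

6 Hz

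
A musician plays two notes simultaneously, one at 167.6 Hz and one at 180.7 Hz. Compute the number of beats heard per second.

Beats arise from superposition of two nearby frequencies; the beat rate is |f₁ − f₂|.
|167.6 − 180.7| = 13.1 Hz.

13.1 Hz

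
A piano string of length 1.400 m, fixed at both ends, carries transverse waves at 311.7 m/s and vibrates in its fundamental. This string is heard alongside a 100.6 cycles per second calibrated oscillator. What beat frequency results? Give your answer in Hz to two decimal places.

10.72 Hz

For a string fixed at both ends, f_n = n·v/(2L) = 1·311.7/(2·1.400) = 111.3214 Hz.
f_beat = |111.3214 − 100.6| = 10.72 Hz.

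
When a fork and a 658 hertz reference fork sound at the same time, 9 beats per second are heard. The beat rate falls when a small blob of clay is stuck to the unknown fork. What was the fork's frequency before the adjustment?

|f − 658| = 9, so the fork was at either 649 Hz or 667 Hz.
Adding mass to a fork lowers its frequency; the adjustment lowers the fork's frequency.
The beat rate fell, so the adjustment moved the fork toward 658 Hz — it must have started above the reference.

667 Hz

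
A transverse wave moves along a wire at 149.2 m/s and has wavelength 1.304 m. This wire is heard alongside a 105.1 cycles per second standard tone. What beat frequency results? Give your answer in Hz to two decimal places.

9.32 Hz

Source frequency f = v/λ = 149.2/1.304 = 114.4172 Hz.
f_beat = |114.4172 − 105.1| = 9.32 Hz.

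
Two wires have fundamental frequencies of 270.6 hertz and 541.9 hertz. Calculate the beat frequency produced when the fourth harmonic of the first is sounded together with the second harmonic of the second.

Fourth harmonic of the first: 4·270.6 = 1082.4 Hz.
Second harmonic of the second: 2·541.9 = 1083.8 Hz.
f_beat = |1082.4 − 1083.8| = 1.4 Hz.

1.4 Hz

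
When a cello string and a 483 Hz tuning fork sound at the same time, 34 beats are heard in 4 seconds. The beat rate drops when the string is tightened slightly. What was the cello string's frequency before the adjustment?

474.5 Hz

Beat frequency = 34/4 = 8.5 Hz.
|f − 483| = 8.5, so the cello string was at either 474.5 Hz or 491.5 Hz.
Increasing tension raises a string's frequency; the adjustment raises the cello string's frequency.
The beat rate fell, so the adjustment moved the cello string toward 483 Hz — it must have started below the reference.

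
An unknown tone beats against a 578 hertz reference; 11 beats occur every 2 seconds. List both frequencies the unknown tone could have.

Beat frequency = 11/2 = 5.5 Hz.
|f − 578| = 5.5, so f = 578 ± 5.5.

572.5 Hz or 583.5 Hz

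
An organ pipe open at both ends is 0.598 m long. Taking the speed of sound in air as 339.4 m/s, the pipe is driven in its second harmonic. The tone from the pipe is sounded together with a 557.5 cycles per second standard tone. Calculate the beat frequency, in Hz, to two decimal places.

Open pipe: f_n = n·v/(2L) = 2·339.4/(2·0.598) = 567.5585 Hz.
f_beat = |567.5585 − 557.5| = 10.06 Hz.

10.06 Hz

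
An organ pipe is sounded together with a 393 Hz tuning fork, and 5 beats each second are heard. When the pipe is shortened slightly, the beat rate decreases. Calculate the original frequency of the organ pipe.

|f − 393| = 5, so the organ pipe was at either 388 Hz or 398 Hz.
A shorter pipe has a higher fundamental; the adjustment raises the organ pipe's frequency.
The beat rate fell, so the adjustment moved the organ pipe toward 393 Hz — it must have started below the reference.

388 Hz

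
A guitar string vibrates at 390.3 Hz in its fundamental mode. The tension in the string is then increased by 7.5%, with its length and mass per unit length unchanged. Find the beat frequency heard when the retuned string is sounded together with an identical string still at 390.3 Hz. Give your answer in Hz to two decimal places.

14.37 Hz

For a string, f ∝ √T, so the new frequency is 390.3·√1.075 = 404.6717 Hz.
f_beat = |404.6717 − 390.3| = 14.37 Hz.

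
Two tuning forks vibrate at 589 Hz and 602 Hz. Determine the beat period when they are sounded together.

f_beat = |589 − 602| = 13 Hz.
Beat period T = 1 / f_beat = 1 / 13 s.

0.077 s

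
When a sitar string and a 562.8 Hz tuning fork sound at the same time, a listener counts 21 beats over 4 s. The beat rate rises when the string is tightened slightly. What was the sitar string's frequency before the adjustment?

568.05 Hz

Beat frequency = 21/4 = 5.25 Hz.
|f − 562.8| = 5.25, so the sitar string was at either 557.55 Hz or 568.05 Hz.
Increasing tension raises a string's frequency; the adjustment raises the sitar string's frequency.
The beat rate rose, so the adjustment moved the sitar string further from 562.8 Hz — it was already above the reference.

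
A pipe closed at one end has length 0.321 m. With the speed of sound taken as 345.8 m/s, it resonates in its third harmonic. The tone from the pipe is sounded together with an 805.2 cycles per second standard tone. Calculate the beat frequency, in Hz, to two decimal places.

2.74 Hz

Closed pipe (odd harmonics): f_n = n·v/(4L) = 3·345.8/(4·0.321) = 807.9439 Hz.
f_beat = |807.9439 − 805.2| = 2.74 Hz.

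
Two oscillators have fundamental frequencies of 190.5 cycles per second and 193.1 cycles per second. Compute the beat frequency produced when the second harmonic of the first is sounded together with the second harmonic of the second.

Second harmonic of the first: 2·190.5 = 381.0 Hz.
Second harmonic of the second: 2·193.1 = 386.2 Hz.
f_beat = |381.0 − 386.2| = 5.2 Hz.

5.2 Hz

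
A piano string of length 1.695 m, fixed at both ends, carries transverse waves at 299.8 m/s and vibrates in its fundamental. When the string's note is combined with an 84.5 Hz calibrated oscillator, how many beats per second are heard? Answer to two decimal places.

For a string fixed at both ends, f_n = n·v/(2L) = 1·299.8/(2·1.695) = 88.4366 Hz.
f_beat = |88.4366 − 84.5| = 3.94 Hz.

3.94 Hz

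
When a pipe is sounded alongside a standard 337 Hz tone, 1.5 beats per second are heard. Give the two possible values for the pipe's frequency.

335.5 Hz or 338.5 Hz

|f − 337| = 1.5, so f = 337 ± 1.5.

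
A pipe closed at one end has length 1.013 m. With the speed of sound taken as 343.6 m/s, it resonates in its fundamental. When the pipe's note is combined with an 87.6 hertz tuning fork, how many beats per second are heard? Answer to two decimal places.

2.80 Hz

Closed pipe (odd harmonics): f_n = n·v/(4L) = 1·343.6/(4·1.013) = 84.7976 Hz.
f_beat = |84.7976 − 87.6| = 2.80 Hz.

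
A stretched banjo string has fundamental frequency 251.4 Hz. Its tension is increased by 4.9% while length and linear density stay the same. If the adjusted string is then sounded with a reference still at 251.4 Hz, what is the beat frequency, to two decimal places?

For a string, f ∝ √T, so the new frequency is 251.4·√1.049 = 257.4856 Hz.
f_beat = |257.4856 − 251.4| = 6.09 Hz.

6.09 Hz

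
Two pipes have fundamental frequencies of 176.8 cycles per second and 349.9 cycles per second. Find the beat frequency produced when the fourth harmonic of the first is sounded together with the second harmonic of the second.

Fourth harmonic of the first: 4·176.8 = 707.2 Hz.
Second harmonic of the second: 2·349.9 = 699.8 Hz.
f_beat = |707.2 − 699.8| = 7.4 Hz.

7.4 Hz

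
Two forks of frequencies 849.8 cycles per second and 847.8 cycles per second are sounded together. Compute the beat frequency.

The beat frequency equals the magnitude of the frequency difference.
|849.8 − 847.8| = 2 Hz.

2 Hz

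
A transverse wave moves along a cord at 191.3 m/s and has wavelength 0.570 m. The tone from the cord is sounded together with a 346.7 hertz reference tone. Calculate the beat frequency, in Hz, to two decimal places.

Source frequency f = v/λ = 191.3/0.570 = 335.6140 Hz.
f_beat = |335.6140 − 346.7| = 11.09 Hz.

11.09 Hz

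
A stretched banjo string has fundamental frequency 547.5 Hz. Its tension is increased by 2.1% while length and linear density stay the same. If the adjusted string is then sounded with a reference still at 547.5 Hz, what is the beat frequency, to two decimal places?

5.72 Hz

For a string, f ∝ √T, so the new frequency is 547.5·√1.021 = 553.2189 Hz.
f_beat = |553.2189 − 547.5| = 5.72 Hz.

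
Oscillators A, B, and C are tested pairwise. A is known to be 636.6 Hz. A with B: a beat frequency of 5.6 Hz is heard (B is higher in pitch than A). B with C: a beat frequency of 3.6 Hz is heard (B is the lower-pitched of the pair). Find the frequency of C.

645.8 Hz

B is above A, so f_B = 636.6 + 5.6 = 642.2 Hz.
C is above B, so f_C = 642.2 + 3.6 = 645.8 Hz.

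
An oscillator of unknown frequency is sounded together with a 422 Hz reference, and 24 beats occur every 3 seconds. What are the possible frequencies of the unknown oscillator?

414 Hz or 430 Hz

Beat frequency = 24/3 = 8 Hz.
|f − 422| = 8, so f = 422 ± 8.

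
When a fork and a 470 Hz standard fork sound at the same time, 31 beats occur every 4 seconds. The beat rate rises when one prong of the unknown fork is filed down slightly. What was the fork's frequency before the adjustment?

Beat frequency = 31/4 = 7.75 Hz.
|f − 470| = 7.75, so the fork was at either 462.25 Hz or 477.75 Hz.
Filing a prong removes mass and raises the fork's frequency; the adjustment raises the fork's frequency.
The beat rate rose, so the adjustment moved the fork further from 470 Hz — it was already above the reference.

477.75 Hz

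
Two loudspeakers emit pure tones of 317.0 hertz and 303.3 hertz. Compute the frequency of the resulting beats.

13.7 Hz

Beats arise from superposition of two nearby frequencies; the beat rate is |f₁ − f₂|.
|317.0 − 303.3| = 13.7 Hz.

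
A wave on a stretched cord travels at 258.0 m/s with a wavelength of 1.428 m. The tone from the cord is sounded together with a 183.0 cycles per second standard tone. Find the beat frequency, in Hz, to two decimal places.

Source frequency f = v/λ = 258.0/1.428 = 180.6723 Hz.
f_beat = |180.6723 − 183.0| = 2.33 Hz.

2.33 Hz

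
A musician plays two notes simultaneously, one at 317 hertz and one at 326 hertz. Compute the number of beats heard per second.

9 Hz

Beats arise from superposition of two nearby frequencies; the beat rate is |f₁ − f₂|.
|317 − 326| = 9 Hz.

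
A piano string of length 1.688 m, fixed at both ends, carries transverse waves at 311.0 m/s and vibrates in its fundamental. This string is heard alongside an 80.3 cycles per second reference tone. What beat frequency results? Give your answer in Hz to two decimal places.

For a string fixed at both ends, f_n = n·v/(2L) = 1·311.0/(2·1.688) = 92.1209 Hz.
f_beat = |92.1209 − 80.3| = 11.82 Hz.

11.82 Hz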